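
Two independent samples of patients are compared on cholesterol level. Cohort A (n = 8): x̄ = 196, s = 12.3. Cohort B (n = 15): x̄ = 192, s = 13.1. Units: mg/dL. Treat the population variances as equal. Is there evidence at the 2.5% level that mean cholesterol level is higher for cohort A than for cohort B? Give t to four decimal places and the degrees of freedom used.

Let group 1 = cohort A, group 2 = cohort B. H0: μ_1 = μ_2; H1: μ_1 > μ_2 (two-sample pooled-variance t-test, right-tailed).
s_p² = [(8−1)·12.3² + (15−1)·13.1²]/(8+15−2) = 164.837
t = (196 − 192)/√[164.837·(1/8 + 1/15)] = 0.7116
df = n₁ + n₂ − 2 = 21
p-value = P(T ≥ 0.7116) ≈ 0.242
Since p ≈ 0.242 > α = 0.025, fail to reject H0; the data do not provide sufficient evidence against H0.

t = 0.7116, df = 21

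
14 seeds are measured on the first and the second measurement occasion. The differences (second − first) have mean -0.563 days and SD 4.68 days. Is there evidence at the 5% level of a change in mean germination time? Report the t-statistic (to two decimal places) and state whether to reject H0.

H0: μ_d = 0; H1: μ_d ≠ 0 (paired t-test on the differences, two-sided).
t = d̄/(s_d/√n) = -0.563/(4.68/√14) = -0.45
df = n − 1 = 13
Two-sided p-value ≈ 0.6600
Since p ≈ 0.6600 > α = 0.05, fail to reject H0; the evidence is not statistically significant.

t = -0.45; fail to reject H0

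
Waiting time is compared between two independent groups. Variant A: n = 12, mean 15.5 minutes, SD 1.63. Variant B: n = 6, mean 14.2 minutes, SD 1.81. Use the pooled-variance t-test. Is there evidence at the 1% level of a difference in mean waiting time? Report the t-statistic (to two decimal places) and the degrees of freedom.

Let group 1 = variant A, group 2 = variant B. H0: μ_1 = μ_2; H1: μ_1 ≠ μ_2 (two-sample pooled-variance t-test, two-sided).
s_p² = [(12−1)·1.63² + (6−1)·1.81²]/(12+6−2) = 2.8504
t = (15.5 − 14.2)/√[2.8504·(1/12 + 1/6)] = 1.54
df = n₁ + n₂ − 2 = 16
Two-sided p-value ≈ 0.1431
Since p ≈ 0.1431 > α = 0.01, fail to reject H0; the evidence is not statistically significant.

t = 1.54, df = 16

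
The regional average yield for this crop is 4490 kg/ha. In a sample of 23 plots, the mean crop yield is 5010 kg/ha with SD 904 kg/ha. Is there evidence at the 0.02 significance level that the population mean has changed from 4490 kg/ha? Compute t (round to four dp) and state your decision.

H0: μ = 4490; H1: μ ≠ 4490 (one-sample t-test, two-sided).
t = (x̄ − μ₀)/(s/√n) = (5010 − 4490)/(904/√23) = 2.7587
df = n − 1 = 22
Two-sided p-value ≈ 0.0115
Since p ≈ 0.0115 < α = 0.02, reject H0; the evidence is statistically significant.

t = 2.7587; reject H0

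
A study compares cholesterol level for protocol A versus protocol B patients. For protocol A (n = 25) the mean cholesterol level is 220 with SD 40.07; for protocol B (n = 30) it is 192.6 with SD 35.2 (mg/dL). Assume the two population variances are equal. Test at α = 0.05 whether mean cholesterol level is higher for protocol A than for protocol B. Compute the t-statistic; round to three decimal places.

2.699

Let group 1 = protocol A, group 2 = protocol B. H0: μ_1 = μ_2; H1: μ_1 > μ_2 (two-sample pooled-variance t-test, right-tailed).
s_p² = [(25−1)·40.07² + (30−1)·35.2²]/(25+30−2) = 1405.03
t = (220 − 192.6)/√[1405.03·(1/25 + 1/30)] = 2.699
df = n₁ + n₂ − 2 = 53
p-value = P(T ≥ 2.699) ≈ 0.0047
Since p ≈ 0.0047 < α = 0.05, reject H0; the evidence is statistically significant.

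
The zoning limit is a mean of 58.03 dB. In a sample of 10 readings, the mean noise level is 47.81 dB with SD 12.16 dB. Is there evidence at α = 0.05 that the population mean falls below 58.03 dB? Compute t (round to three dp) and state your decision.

t = -2.658; reject H0

H0: μ = 58.03; H1: μ < 58.03 (one-sample t-test, left-tailed).
t = (x̄ − μ₀)/(s/√n) = (47.81 − 58.03)/(12.16/√10) = -2.658
df = n − 1 = 9
p-value = P(T ≤ -2.658) ≈ 0.013
Since p ≈ 0.013 < α = 0.05, reject H0; the data support H1.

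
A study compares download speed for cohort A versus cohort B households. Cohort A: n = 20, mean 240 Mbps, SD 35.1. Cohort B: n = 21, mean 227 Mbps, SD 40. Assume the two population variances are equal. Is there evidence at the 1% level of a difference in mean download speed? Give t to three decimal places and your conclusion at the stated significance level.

Let group 1 = cohort A, group 2 = cohort B. H0: μ_1 = μ_2; H1: μ_1 ≠ μ_2 (two-sample pooled-variance t-test, two-sided).
s_p² = [(20−1)·35.1² + (21−1)·40²]/(20+21−2) = 1420.72
t = (240 − 227)/√[1420.72·(1/20 + 1/21)] = 1.104
df = n₁ + n₂ − 2 = 39
Two-sided p-value ≈ 0.276
Since p ≈ 0.276 > α = 0.01, fail to reject H0; the evidence is not statistically significant.

t = 1.104; fail to reject H0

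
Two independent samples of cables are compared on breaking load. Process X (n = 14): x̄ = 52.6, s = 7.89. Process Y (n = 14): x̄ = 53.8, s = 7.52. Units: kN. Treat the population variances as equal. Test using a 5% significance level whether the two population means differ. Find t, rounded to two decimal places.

Let group 1 = process X, group 2 = process Y. H0: μ_1 = μ_2; H1: μ_1 ≠ μ_2 (two-sample pooled-variance t-test, two-sided).
s_p² = [(14−1)·7.89² + (14−1)·7.52²]/(14+14−2) = 59.4012
t = (52.6 − 53.8)/√[59.4012·(1/14 + 1/14)] = -0.41
df = n₁ + n₂ − 2 = 26
Two-sided p-value ≈ 0.6838
Since p ≈ 0.6838 > α = 0.05, fail to reject H0; the data do not provide sufficient evidence against H0.

-0.41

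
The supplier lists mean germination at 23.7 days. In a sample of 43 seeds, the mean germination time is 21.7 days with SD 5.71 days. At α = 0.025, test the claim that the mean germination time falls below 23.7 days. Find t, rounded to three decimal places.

-2.297

H0: μ = 23.7; H1: μ < 23.7 (one-sample t-test, left-tailed).
t = (x̄ − μ₀)/(s/√n) = (21.7 − 23.7)/(5.71/√43) = -2.297
df = n − 1 = 42
p-value = P(T ≤ -2.297) ≈ 0.013
Since p ≈ 0.013 < α = 0.025, reject H0; the data support H1.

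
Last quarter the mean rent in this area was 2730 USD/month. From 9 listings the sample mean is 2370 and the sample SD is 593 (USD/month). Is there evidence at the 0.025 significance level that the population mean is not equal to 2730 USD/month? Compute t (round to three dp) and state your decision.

H0: μ = 2730; H1: μ ≠ 2730 (one-sample t-test, two-sided).
t = (x̄ − μ₀)/(s/√n) = (2370 − 2730)/(593/√9) = -1.821
df = n − 1 = 8
Two-sided p-value ≈ 0.106
Since p ≈ 0.106 > α = 0.025, fail to reject H0; the evidence is not statistically significant.

t = -1.821; fail to reject H0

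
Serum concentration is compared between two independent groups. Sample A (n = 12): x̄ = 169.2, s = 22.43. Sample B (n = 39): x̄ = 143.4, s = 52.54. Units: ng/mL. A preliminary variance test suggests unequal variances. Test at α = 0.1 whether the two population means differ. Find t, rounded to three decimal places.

Let group 1 = sample A, group 2 = sample B. H0: μ_1 = μ_2; H1: μ_1 ≠ μ_2 (Welch's two-sample t-test, two-sided).
t = (x̄_1 − x̄_2)/√(s_1²/n_1 + s_2²/n_2) = (169.2 − 143.4)/√(22.43²/12 + 52.54²/39) = 2.430
Welch–Satterthwaite df ≈ 43.56
Two-sided p-value ≈ 0.0193
Since p ≈ 0.0193 < α = 0.1, reject H0; the data support H1.

2.430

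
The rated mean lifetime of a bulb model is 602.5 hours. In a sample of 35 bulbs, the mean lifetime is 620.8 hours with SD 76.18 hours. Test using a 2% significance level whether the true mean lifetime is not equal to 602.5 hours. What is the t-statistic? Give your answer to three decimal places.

H0: μ = 602.5; H1: μ ≠ 602.5 (one-sample t-test, two-sided).
t = (x̄ − μ₀)/(s/√n) = (620.8 − 602.5)/(76.18/√35) = 1.421
df = n − 1 = 34
Two-sided p-value ≈ 0.1644
Since p ≈ 0.1644 > α = 0.02, fail to reject H0; the evidence is not statistically significant.

1.421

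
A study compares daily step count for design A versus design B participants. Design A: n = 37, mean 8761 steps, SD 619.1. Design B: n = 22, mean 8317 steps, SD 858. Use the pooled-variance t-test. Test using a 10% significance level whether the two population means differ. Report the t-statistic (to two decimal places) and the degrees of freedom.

Let group 1 = design A, group 2 = design B. H0: μ_1 = μ_2; H1: μ_1 ≠ μ_2 (two-sample pooled-variance t-test, two-sided).
s_p² = [(37−1)·619.1² + (22−1)·858²]/(37+22−2) = 513293
t = (8761 − 8317)/√[513293·(1/37 + 1/22)] = 2.30
df = n₁ + n₂ − 2 = 57
Two-sided p-value ≈ 0.025
Since p ≈ 0.025 < α = 0.1, reject H0; the evidence is statistically significant.

t = 2.30, df = 57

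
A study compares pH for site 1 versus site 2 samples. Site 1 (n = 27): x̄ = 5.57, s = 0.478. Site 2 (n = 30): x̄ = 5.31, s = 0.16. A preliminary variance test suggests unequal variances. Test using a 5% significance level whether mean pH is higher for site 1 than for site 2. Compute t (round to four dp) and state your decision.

t = 2.6938; reject H0

Let group 1 = site 1, group 2 = site 2. H0: μ_1 = μ_2; H1: μ_1 > μ_2 (Welch's two-sample t-test, right-tailed).
t = (x̄_1 − x̄_2)/√(s_1²/n_1 + s_2²/n_2) = (5.57 − 5.31)/√(0.478²/27 + 0.16²/30) = 2.6938
Welch–Satterthwaite df ≈ 31.22
p-value = P(T ≥ 2.6938) ≈ 0.0056
Since p ≈ 0.0056 < α = 0.05, reject H0; the data support H1.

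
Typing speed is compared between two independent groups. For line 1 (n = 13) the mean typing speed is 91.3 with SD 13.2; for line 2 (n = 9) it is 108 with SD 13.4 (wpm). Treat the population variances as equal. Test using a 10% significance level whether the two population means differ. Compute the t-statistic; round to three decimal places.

-2.900

Let group 1 = line 1, group 2 = line 2. H0: μ_1 = μ_2; H1: μ_1 ≠ μ_2 (two-sample pooled-variance t-test, two-sided).
s_p² = [(13−1)·13.2² + (9−1)·13.4²]/(13+9−2) = 176.368
t = (91.3 − 108)/√[176.368·(1/13 + 1/9)] = -2.900
df = n₁ + n₂ − 2 = 20
Two-sided p-value ≈ 0.0089
Since p ≈ 0.0089 < α = 0.1, reject H0; the evidence is statistically significant.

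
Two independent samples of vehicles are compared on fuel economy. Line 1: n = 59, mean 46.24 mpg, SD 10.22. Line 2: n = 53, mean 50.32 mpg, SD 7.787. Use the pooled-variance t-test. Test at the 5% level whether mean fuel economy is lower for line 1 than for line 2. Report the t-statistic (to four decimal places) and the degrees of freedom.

t = -2.3559, df = 110

Let group 1 = line 1, group 2 = line 2. H0: μ_1 = μ_2; H1: μ_1 < μ_2 (two-sample pooled-variance t-test, left-tailed).
s_p² = [(59−1)·10.22² + (53−1)·7.787²]/(59+53−2) = 83.7377
t = (46.24 − 50.32)/√[83.7377·(1/59 + 1/53)] = -2.3559
df = n₁ + n₂ − 2 = 110
p-value = P(T ≤ -2.3559) ≈ 0.010
Since p ≈ 0.010 < α = 0.05, reject H0; the evidence is statistically significant.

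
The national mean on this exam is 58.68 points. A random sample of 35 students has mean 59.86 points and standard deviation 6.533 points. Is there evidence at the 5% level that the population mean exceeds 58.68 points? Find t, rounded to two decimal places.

H0: μ = 58.68; H1: μ > 58.68 (one-sample t-test, right-tailed).
t = (x̄ − μ₀)/(s/√n) = (59.86 − 58.68)/(6.533/√35) = 1.07
df = n − 1 = 34
p-value = P(T ≥ 1.07) ≈ 0.1464
Since p ≈ 0.1464 > α = 0.05, fail to reject H0; the data do not provide sufficient evidence against H0.

1.07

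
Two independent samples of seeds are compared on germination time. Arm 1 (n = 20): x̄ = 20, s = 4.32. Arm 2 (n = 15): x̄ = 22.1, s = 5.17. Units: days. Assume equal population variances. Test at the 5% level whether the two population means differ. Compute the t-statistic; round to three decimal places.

-1.308

Let group 1 = arm 1, group 2 = arm 2. H0: μ_1 = μ_2; H1: μ_1 ≠ μ_2 (two-sample pooled-variance t-test, two-sided).
s_p² = [(20−1)·4.32² + (15−1)·5.17²]/(20+15−2) = 22.0846
t = (20 − 22.1)/√[22.0846·(1/20 + 1/15)] = -1.308
df = n₁ + n₂ − 2 = 33
Two-sided p-value ≈ 0.1998
Since p ≈ 0.1998 > α = 0.05, fail to reject H0; the data do not provide sufficient evidence against H0.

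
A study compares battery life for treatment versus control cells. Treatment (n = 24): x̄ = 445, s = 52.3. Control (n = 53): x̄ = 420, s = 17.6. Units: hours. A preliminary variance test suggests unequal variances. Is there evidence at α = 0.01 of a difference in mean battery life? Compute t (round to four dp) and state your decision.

t = 2.2839; fail to reject H0

Let group 1 = treatment, group 2 = control. H0: μ_1 = μ_2; H1: μ_1 ≠ μ_2 (Welch's two-sample t-test, two-sided).
t = (x̄_1 − x̄_2)/√(s_1²/n_1 + s_2²/n_2) = (445 − 420)/√(52.3²/24 + 17.6²/53) = 2.2839
Welch–Satterthwaite df ≈ 25.39
Two-sided p-value ≈ 0.0310
Since p ≈ 0.0310 > α = 0.01, fail to reject H0; the evidence is not statistically significant.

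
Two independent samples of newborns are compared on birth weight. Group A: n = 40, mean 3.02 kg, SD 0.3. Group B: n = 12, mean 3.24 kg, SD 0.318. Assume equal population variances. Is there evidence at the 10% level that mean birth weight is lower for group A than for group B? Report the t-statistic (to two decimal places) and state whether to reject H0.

Let group 1 = group A, group 2 = group B. H0: μ_1 = μ_2; H1: μ_1 < μ_2 (two-sample pooled-variance t-test, left-tailed).
s_p² = [(40−1)·0.3² + (12−1)·0.318²]/(40+12−2) = 0.0924473
t = (3.02 − 3.24)/√[0.0924473·(1/40 + 1/12)] = -2.20
df = n₁ + n₂ − 2 = 50
p-value = P(T ≤ -2.20) ≈ 0.016
Since p ≈ 0.016 < α = 0.1, reject H0; the evidence is statistically significant.

t = -2.20; reject H0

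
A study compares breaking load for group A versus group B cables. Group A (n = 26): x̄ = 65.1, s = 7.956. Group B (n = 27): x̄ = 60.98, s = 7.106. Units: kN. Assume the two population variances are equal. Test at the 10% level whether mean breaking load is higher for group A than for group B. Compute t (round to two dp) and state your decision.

Let group 1 = group A, group 2 = group B. H0: μ_1 = μ_2; H1: μ_1 > μ_2 (two-sample pooled-variance t-test, right-tailed).
s_p² = [(26−1)·7.956² + (27−1)·7.106²]/(26+27−2) = 56.7711
t = (65.1 − 60.98)/√[56.7711·(1/26 + 1/27)] = 1.99
df = n₁ + n₂ − 2 = 51
p-value = P(T ≥ 1.99) ≈ 0.026
Since p ≈ 0.026 < α = 0.1, reject H0; the evidence is statistically significant.

t = 1.99; reject H0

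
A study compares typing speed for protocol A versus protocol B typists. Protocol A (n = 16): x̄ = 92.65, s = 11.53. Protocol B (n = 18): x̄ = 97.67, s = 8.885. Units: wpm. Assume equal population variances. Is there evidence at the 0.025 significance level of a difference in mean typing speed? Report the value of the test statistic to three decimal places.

Let group 1 = protocol A, group 2 = protocol B. H0: μ_1 = μ_2; H1: μ_1 ≠ μ_2 (two-sample pooled-variance t-test, two-sided).
s_p² = [(16−1)·11.53² + (18−1)·8.885²]/(16+18−2) = 104.255
t = (92.65 − 97.67)/√[104.255·(1/16 + 1/18)] = -1.431
df = n₁ + n₂ − 2 = 32
Two-sided p-value ≈ 0.162
Since p ≈ 0.162 > α = 0.025, fail to reject H0; the data do not provide sufficient evidence against H0.

-1.431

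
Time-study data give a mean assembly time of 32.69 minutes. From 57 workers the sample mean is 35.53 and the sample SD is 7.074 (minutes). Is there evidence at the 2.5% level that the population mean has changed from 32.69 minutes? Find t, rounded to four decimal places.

3.0310

H0: μ = 32.69; H1: μ ≠ 32.69 (one-sample t-test, two-sided).
t = (x̄ − μ₀)/(s/√n) = (35.53 − 32.69)/(7.074/√57) = 3.0310
df = n − 1 = 56
Two-sided p-value ≈ 0.004
Since p ≈ 0.004 < α = 0.025, reject H0; the data support H1.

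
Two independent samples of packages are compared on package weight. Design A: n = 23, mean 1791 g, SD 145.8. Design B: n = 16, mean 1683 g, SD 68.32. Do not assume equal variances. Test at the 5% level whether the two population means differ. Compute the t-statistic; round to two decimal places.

Let group 1 = design A, group 2 = design B. H0: μ_1 = μ_2; H1: μ_1 ≠ μ_2 (Welch's two-sample t-test, two-sided).
t = (x̄_1 − x̄_2)/√(s_1²/n_1 + s_2²/n_2) = (1791 − 1683)/√(145.8²/23 + 68.32²/16) = 3.10
Welch–Satterthwaite df ≈ 33.23
Two-sided p-value ≈ 0.004
Since p ≈ 0.004 < α = 0.05, reject H0; the data support H1.

3.10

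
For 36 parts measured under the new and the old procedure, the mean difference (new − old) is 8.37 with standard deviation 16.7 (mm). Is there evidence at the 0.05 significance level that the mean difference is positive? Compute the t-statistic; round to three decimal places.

3.007

H0: μ_d = 0; H1: μ_d > 0 (paired t-test on the differences, right-tailed).
t = d̄/(s_d/√n) = 8.37/(16.7/√36) = 3.007
df = n − 1 = 35
p-value = P(T ≥ 3.007) ≈ 0.0024
Since p ≈ 0.0024 < α = 0.05, reject H0; the evidence is statistically significant.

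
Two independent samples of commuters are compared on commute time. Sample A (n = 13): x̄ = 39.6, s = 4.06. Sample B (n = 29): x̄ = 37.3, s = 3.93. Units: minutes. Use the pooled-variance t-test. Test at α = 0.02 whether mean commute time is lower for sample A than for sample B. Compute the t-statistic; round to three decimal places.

Let group 1 = sample A, group 2 = sample B. H0: μ_1 = μ_2; H1: μ_1 < μ_2 (two-sample pooled-variance t-test, left-tailed).
s_p² = [(13−1)·4.06² + (29−1)·3.93²]/(13+29−2) = 15.7565
t = (39.6 − 37.3)/√[15.7565·(1/13 + 1/29)] = 1.736
df = n₁ + n₂ − 2 = 40
p-value = P(T ≤ 1.736) ≈ 0.9549
Since p ≈ 0.9549 > α = 0.02, fail to reject H0; the data do not provide sufficient evidence against H0.

1.736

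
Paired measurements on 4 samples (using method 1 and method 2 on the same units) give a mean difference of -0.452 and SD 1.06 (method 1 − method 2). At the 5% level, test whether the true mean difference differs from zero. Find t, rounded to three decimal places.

-0.853

H0: μ_d = 0; H1: μ_d ≠ 0 (paired t-test on the differences, two-sided).
t = d̄/(s_d/√n) = -0.452/(1.06/√4) = -0.853
df = n − 1 = 3
Two-sided p-value ≈ 0.456
Since p ≈ 0.456 > α = 0.05, fail to reject H0; the data do not provide sufficient evidence against H0.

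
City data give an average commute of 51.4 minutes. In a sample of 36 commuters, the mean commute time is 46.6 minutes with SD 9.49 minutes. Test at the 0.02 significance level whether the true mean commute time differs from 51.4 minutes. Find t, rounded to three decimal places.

-3.035

H0: μ = 51.4; H1: μ ≠ 51.4 (one-sample t-test, two-sided).
t = (x̄ − μ₀)/(s/√n) = (46.6 − 51.4)/(9.49/√36) = -3.035
df = n − 1 = 35
Two-sided p-value ≈ 0.0045
Since p ≈ 0.0045 < α = 0.02, reject H0; the evidence is statistically significant.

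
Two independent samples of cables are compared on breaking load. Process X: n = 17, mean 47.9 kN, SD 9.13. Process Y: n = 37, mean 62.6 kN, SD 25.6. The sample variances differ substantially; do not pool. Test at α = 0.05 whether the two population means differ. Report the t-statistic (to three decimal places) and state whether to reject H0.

t = -3.091; reject H0

Let group 1 = process X, group 2 = process Y. H0: μ_1 = μ_2; H1: μ_1 ≠ μ_2 (Welch's two-sample t-test, two-sided).
t = (x̄_1 − x̄_2)/√(s_1²/n_1 + s_2²/n_2) = (47.9 − 62.6)/√(9.13²/17 + 25.6²/37) = -3.091
Welch–Satterthwaite df ≈ 50.06
Two-sided p-value ≈ 0.0033
Since p ≈ 0.0033 < α = 0.05, reject H0; the data support H1.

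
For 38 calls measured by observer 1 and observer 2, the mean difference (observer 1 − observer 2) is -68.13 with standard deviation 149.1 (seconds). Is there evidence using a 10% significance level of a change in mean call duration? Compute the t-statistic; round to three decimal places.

-2.817

H0: μ_d = 0; H1: μ_d ≠ 0 (paired t-test on the differences, two-sided).
t = d̄/(s_d/√n) = -68.13/(149.1/√38) = -2.817
df = n − 1 = 37
Two-sided p-value ≈ 0.008
Since p ≈ 0.008 < α = 0.1, reject H0; the data support H1.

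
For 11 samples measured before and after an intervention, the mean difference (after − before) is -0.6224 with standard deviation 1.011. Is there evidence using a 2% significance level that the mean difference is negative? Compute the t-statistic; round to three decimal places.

-2.042

H0: μ_d = 0; H1: μ_d < 0 (paired t-test on the differences, left-tailed).
t = d̄/(s_d/√n) = -0.6224/(1.011/√11) = -2.042
df = n − 1 = 10
p-value = P(T ≤ -2.042) ≈ 0.034
Since p ≈ 0.034 > α = 0.02, fail to reject H0; the evidence is not statistically significant.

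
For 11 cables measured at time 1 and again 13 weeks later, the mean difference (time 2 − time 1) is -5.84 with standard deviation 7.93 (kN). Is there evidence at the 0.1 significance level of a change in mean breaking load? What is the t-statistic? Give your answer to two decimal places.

H0: μ_d = 0; H1: μ_d ≠ 0 (paired t-test on the differences, two-sided).
t = d̄/(s_d/√n) = -5.84/(7.93/√11) = -2.44
df = n − 1 = 10
Two-sided p-value ≈ 0.0347
Since p ≈ 0.0347 < α = 0.1, reject H0; the evidence is statistically significant.

-2.44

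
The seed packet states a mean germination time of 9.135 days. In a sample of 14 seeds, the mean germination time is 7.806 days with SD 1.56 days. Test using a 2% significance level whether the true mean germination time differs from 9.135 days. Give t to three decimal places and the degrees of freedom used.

t = -3.188, df = 13

H0: μ = 9.135; H1: μ ≠ 9.135 (one-sample t-test, two-sided).
t = (x̄ − μ₀)/(s/√n) = (7.806 − 9.135)/(1.56/√14) = -3.188
df = n − 1 = 13
Two-sided p-value ≈ 0.0071
Since p ≈ 0.0071 < α = 0.02, reject H0; the evidence is statistically significant.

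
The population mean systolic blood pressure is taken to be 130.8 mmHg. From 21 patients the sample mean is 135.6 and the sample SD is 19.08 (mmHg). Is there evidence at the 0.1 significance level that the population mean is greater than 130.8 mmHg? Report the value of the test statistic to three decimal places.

H0: μ = 130.8; H1: μ > 130.8 (one-sample t-test, right-tailed).
t = (x̄ − μ₀)/(s/√n) = (135.6 − 130.8)/(19.08/√21) = 1.153
df = n − 1 = 20
p-value = P(T ≥ 1.153) ≈ 0.1313
Since p ≈ 0.1313 > α = 0.1, fail to reject H0; the data do not provide sufficient evidence against H0.

1.153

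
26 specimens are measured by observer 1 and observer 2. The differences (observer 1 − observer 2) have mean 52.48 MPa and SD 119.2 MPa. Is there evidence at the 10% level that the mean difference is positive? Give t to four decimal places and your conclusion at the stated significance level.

t = 2.2449; reject H0

H0: μ_d = 0; H1: μ_d > 0 (paired t-test on the differences, right-tailed).
t = d̄/(s_d/√n) = 52.48/(119.2/√26) = 2.2449
df = n − 1 = 25
p-value = P(T ≥ 2.2449) ≈ 0.017
Since p ≈ 0.017 < α = 0.1, reject H0; the evidence is statistically significant.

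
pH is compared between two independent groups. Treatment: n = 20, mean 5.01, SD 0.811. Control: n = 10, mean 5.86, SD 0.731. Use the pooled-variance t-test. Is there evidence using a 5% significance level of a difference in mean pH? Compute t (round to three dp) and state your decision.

t = -2.792; reject H0

Let group 1 = treatment, group 2 = control. H0: μ_1 = μ_2; H1: μ_1 ≠ μ_2 (two-sample pooled-variance t-test, two-sided).
s_p² = [(20−1)·0.811² + (10−1)·0.731²]/(20+10−2) = 0.61807
t = (5.01 − 5.86)/√[0.61807·(1/20 + 1/10)] = -2.792
df = n₁ + n₂ − 2 = 28
Two-sided p-value ≈ 0.0093
Since p ≈ 0.0093 < α = 0.05, reject H0; the data support H1.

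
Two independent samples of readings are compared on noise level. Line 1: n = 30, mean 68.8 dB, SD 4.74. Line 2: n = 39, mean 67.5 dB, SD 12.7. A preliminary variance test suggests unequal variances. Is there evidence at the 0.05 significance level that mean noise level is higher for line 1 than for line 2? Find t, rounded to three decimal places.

0.588

Let group 1 = line 1, group 2 = line 2. H0: μ_1 = μ_2; H1: μ_1 > μ_2 (Welch's two-sample t-test, right-tailed).
t = (x̄_1 − x̄_2)/√(s_1²/n_1 + s_2²/n_2) = (68.8 − 67.5)/√(4.74²/30 + 12.7²/39) = 0.588
Welch–Satterthwaite df ≈ 50.82
p-value = P(T ≥ 0.588) ≈ 0.2795
Since p ≈ 0.2795 > α = 0.05, fail to reject H0; the evidence is not statistically significant.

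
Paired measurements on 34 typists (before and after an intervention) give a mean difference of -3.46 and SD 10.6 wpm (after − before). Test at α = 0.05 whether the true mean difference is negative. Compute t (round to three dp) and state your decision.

H0: μ_d = 0; H1: μ_d < 0 (paired t-test on the differences, left-tailed).
t = d̄/(s_d/√n) = -3.46/(10.6/√34) = -1.903
df = n − 1 = 33
p-value = P(T ≤ -1.903) ≈ 0.0329
Since p ≈ 0.0329 < α = 0.05, reject H0; the data support H1.

t = -1.903; reject H0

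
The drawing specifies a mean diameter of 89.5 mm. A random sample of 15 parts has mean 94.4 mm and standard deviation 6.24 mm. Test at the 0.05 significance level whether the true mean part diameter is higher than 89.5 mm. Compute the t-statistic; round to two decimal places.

H0: μ = 89.5; H1: μ > 89.5 (one-sample t-test, right-tailed).
t = (x̄ − μ₀)/(s/√n) = (94.4 − 89.5)/(6.24/√15) = 3.04
df = n − 1 = 14
p-value = P(T ≥ 3.04) ≈ 0.004
Since p ≈ 0.004 < α = 0.05, reject H0; the evidence is statistically significant.

3.04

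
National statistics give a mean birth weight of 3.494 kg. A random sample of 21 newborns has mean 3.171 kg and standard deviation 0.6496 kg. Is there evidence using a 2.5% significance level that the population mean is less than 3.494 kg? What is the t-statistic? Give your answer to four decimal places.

-2.2786

H0: μ = 3.494; H1: μ < 3.494 (one-sample t-test, left-tailed).
t = (x̄ − μ₀)/(s/√n) = (3.171 − 3.494)/(0.6496/√21) = -2.2786
df = n − 1 = 20
p-value = P(T ≤ -2.2786) ≈ 0.0169
Since p ≈ 0.0169 < α = 0.025, reject H0; the data support H1.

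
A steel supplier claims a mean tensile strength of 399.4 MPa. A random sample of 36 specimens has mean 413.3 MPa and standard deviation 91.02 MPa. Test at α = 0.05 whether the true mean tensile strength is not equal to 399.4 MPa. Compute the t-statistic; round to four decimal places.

H0: μ = 399.4; H1: μ ≠ 399.4 (one-sample t-test, two-sided).
t = (x̄ − μ₀)/(s/√n) = (413.3 − 399.4)/(91.02/√36) = 0.9163
df = n − 1 = 35
Two-sided p-value ≈ 0.3658
Since p ≈ 0.3658 > α = 0.05, fail to reject H0; the evidence is not statistically significant.

0.9163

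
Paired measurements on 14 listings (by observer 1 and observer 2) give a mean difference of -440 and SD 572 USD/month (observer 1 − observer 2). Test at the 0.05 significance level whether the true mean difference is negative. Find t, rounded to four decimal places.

-2.8782

H0: μ_d = 0; H1: μ_d < 0 (paired t-test on the differences, left-tailed).
t = d̄/(s_d/√n) = -440/(572/√14) = -2.8782
df = n − 1 = 13
p-value = P(T ≤ -2.8782) ≈ 0.006
Since p ≈ 0.006 < α = 0.05, reject H0; the evidence is statistically significant.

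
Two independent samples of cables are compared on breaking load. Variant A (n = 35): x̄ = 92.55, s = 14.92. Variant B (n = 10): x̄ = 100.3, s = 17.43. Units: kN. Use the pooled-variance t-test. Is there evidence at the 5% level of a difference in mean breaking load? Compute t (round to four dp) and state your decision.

t = -1.3963; fail to reject H0

Let group 1 = variant A, group 2 = variant B. H0: μ_1 = μ_2; H1: μ_1 ≠ μ_2 (two-sample pooled-variance t-test, two-sided).
s_p² = [(35−1)·14.92² + (10−1)·17.43²]/(35+10−2) = 239.601
t = (92.55 − 100.3)/√[239.601·(1/35 + 1/10)] = -1.3963
df = n₁ + n₂ − 2 = 43
Two-sided p-value ≈ 0.170
Since p ≈ 0.170 > α = 0.05, fail to reject H0; the evidence is not statistically significant.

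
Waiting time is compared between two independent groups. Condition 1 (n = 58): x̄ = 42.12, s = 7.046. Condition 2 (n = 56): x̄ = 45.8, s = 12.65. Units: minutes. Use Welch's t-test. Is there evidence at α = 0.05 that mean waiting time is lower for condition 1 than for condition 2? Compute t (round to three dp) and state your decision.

Let group 1 = condition 1, group 2 = condition 2. H0: μ_1 = μ_2; H1: μ_1 < μ_2 (Welch's two-sample t-test, left-tailed).
t = (x̄_1 − x̄_2)/√(s_1²/n_1 + s_2²/n_2) = (42.12 − 45.8)/√(7.046²/58 + 12.65²/56) = -1.910
Welch–Satterthwaite df ≈ 85.48
p-value = P(T ≤ -1.910) ≈ 0.030
Since p ≈ 0.030 < α = 0.05, reject H0; the data support H1.

t = -1.910; reject H0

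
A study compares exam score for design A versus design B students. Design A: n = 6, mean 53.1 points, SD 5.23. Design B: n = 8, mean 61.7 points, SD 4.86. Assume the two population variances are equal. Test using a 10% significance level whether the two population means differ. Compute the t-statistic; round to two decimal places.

-3.17

Let group 1 = design A, group 2 = design B. H0: μ_1 = μ_2; H1: μ_1 ≠ μ_2 (two-sample pooled-variance t-test, two-sided).
s_p² = [(6−1)·5.23² + (8−1)·4.86²]/(6+8−2) = 25.1751
t = (53.1 − 61.7)/√[25.1751·(1/6 + 1/8)] = -3.17
df = n₁ + n₂ − 2 = 12
Two-sided p-value ≈ 0.008
Since p ≈ 0.008 < α = 0.1, reject H0; the data support H1.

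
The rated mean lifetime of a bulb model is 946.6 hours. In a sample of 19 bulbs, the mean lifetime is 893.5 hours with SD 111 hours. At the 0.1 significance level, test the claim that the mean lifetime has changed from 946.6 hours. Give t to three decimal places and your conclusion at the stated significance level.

H0: μ = 946.6; H1: μ ≠ 946.6 (one-sample t-test, two-sided).
t = (x̄ − μ₀)/(s/√n) = (893.5 − 946.6)/(111/√19) = -2.085
df = n − 1 = 18
Two-sided p-value ≈ 0.052
Since p ≈ 0.052 < α = 0.1, reject H0; the data support H1.

t = -2.085; reject H0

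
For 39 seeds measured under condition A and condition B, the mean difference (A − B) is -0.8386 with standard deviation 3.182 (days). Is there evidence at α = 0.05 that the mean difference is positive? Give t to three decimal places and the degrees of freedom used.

H0: μ_d = 0; H1: μ_d > 0 (paired t-test on the differences, right-tailed).
t = d̄/(s_d/√n) = -0.8386/(3.182/√39) = -1.646
df = n − 1 = 38
p-value = P(T ≥ -1.646) ≈ 0.9460
Since p ≈ 0.9460 > α = 0.05, fail to reject H0; the evidence is not statistically significant.

t = -1.646, df = 38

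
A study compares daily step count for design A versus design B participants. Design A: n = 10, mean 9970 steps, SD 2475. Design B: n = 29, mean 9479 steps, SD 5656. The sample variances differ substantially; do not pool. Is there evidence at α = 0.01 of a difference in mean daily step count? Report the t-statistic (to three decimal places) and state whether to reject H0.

t = 0.375; fail to reject H0

Let group 1 = design A, group 2 = design B. H0: μ_1 = μ_2; H1: μ_1 ≠ μ_2 (Welch's two-sample t-test, two-sided).
t = (x̄_1 − x̄_2)/√(s_1²/n_1 + s_2²/n_2) = (9970 − 9479)/√(2475²/10 + 5656²/29) = 0.375
Welch–Satterthwaite df ≈ 34.57
Two-sided p-value ≈ 0.7101
Since p ≈ 0.7101 > α = 0.01, fail to reject H0; the data do not provide sufficient evidence against H0.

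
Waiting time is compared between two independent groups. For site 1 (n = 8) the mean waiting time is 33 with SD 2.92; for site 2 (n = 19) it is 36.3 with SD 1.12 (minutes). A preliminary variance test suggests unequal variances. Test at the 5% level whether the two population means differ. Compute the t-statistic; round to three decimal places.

-3.102

Let group 1 = site 1, group 2 = site 2. H0: μ_1 = μ_2; H1: μ_1 ≠ μ_2 (Welch's two-sample t-test, two-sided).
t = (x̄_1 − x̄_2)/√(s_1²/n_1 + s_2²/n_2) = (33 − 36.3)/√(2.92²/8 + 1.12²/19) = -3.102
Welch–Satterthwaite df ≈ 7.88
Two-sided p-value ≈ 0.0149
Since p ≈ 0.0149 < α = 0.05, reject H0; the evidence is statistically significant.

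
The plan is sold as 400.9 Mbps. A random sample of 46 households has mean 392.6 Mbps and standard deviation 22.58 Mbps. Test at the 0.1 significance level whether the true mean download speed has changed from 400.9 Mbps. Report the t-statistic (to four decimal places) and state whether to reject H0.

H0: μ = 400.9; H1: μ ≠ 400.9 (one-sample t-test, two-sided).
t = (x̄ − μ₀)/(s/√n) = (392.6 − 400.9)/(22.58/√46) = -2.4931
df = n − 1 = 45
Two-sided p-value ≈ 0.016
Since p ≈ 0.016 < α = 0.1, reject H0; the evidence is statistically significant.

t = -2.4931; reject H0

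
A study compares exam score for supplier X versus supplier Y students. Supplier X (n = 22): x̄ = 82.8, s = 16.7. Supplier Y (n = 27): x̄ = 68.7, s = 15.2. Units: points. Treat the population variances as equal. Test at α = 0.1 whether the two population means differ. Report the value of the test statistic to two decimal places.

Let group 1 = supplier X, group 2 = supplier Y. H0: μ_1 = μ_2; H1: μ_1 ≠ μ_2 (two-sample pooled-variance t-test, two-sided).
s_p² = [(22−1)·16.7² + (27−1)·15.2²]/(22+27−2) = 252.42
t = (82.8 − 68.7)/√[252.42·(1/22 + 1/27)] = 3.09
df = n₁ + n₂ − 2 = 47
Two-sided p-value ≈ 0.003
Since p ≈ 0.003 < α = 0.1, reject H0; the data support H1.

3.09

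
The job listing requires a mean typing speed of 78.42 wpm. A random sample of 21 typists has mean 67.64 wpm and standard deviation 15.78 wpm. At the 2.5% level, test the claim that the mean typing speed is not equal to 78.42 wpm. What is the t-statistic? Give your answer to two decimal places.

H0: μ = 78.42; H1: μ ≠ 78.42 (one-sample t-test, two-sided).
t = (x̄ − μ₀)/(s/√n) = (67.64 − 78.42)/(15.78/√21) = -3.13
df = n − 1 = 20
Two-sided p-value ≈ 0.0053
Since p ≈ 0.0053 < α = 0.025, reject H0; the data support H1.

-3.13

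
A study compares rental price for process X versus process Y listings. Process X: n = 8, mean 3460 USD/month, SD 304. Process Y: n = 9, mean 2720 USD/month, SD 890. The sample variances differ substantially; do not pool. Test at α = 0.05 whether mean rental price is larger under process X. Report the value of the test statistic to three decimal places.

2.345

Let group 1 = process X, group 2 = process Y. H0: μ_1 = μ_2; H1: μ_1 > μ_2 (Welch's two-sample t-test, right-tailed).
t = (x̄_1 − x̄_2)/√(s_1²/n_1 + s_2²/n_2) = (3460 − 2720)/√(304²/8 + 890²/9) = 2.345
Welch–Satterthwaite df ≈ 10.04
p-value = P(T ≥ 2.345) ≈ 0.0204
Since p ≈ 0.0204 < α = 0.05, reject H0; the data support H1.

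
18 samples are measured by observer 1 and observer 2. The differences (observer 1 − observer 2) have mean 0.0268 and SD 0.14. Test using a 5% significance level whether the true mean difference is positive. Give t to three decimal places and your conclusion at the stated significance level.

H0: μ_d = 0; H1: μ_d > 0 (paired t-test on the differences, right-tailed).
t = d̄/(s_d/√n) = 0.0268/(0.14/√18) = 0.812
df = n − 1 = 17
p-value = P(T ≥ 0.812) ≈ 0.2140
Since p ≈ 0.2140 > α = 0.05, fail to reject H0; the data do not provide sufficient evidence against H0.

t = 0.812; fail to reject H0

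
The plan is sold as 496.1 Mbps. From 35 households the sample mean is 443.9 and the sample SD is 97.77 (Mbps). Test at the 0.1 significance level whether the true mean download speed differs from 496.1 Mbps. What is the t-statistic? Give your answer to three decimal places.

H0: μ = 496.1; H1: μ ≠ 496.1 (one-sample t-test, two-sided).
t = (x̄ − μ₀)/(s/√n) = (443.9 − 496.1)/(97.77/√35) = -3.159
df = n − 1 = 34
Two-sided p-value ≈ 0.0033
Since p ≈ 0.0033 < α = 0.1, reject H0; the data support H1.

-3.159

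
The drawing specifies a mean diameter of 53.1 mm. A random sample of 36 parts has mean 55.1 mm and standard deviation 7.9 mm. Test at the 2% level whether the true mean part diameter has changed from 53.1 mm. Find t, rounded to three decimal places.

H0: μ = 53.1; H1: μ ≠ 53.1 (one-sample t-test, two-sided).
t = (x̄ − μ₀)/(s/√n) = (55.1 − 53.1)/(7.9/√36) = 1.519
df = n − 1 = 35
Two-sided p-value ≈ 0.138
Since p ≈ 0.138 > α = 0.02, fail to reject H0; the data do not provide sufficient evidence against H0.

1.519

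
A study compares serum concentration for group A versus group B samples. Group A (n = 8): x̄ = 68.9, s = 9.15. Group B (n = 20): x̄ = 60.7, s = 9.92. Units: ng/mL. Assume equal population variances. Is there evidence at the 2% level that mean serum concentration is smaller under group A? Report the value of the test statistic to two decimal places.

Let group 1 = group A, group 2 = group B. H0: μ_1 = μ_2; H1: μ_1 < μ_2 (two-sample pooled-variance t-test, left-tailed).
s_p² = [(8−1)·9.15² + (20−1)·9.92²]/(8+20−2) = 94.453
t = (68.9 − 60.7)/√[94.453·(1/8 + 1/20)] = 2.02
df = n₁ + n₂ − 2 = 26
p-value = P(T ≤ 2.02) ≈ 0.9729
Since p ≈ 0.9729 > α = 0.02, fail to reject H0; the data do not provide sufficient evidence against H0.

2.02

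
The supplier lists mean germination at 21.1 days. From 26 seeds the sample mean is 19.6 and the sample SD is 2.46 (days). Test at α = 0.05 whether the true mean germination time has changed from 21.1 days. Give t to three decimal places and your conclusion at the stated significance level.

t = -3.109; reject H0

H0: μ = 21.1; H1: μ ≠ 21.1 (one-sample t-test, two-sided).
t = (x̄ − μ₀)/(s/√n) = (19.6 − 21.1)/(2.46/√26) = -3.109
df = n − 1 = 25
Two-sided p-value ≈ 0.0046
Since p ≈ 0.0046 < α = 0.05, reject H0; the data support H1.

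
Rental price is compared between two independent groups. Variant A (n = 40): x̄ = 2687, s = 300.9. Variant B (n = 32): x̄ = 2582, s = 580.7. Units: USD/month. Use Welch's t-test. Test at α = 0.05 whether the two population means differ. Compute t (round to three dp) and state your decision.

t = 0.928; fail to reject H0

Let group 1 = variant A, group 2 = variant B. H0: μ_1 = μ_2; H1: μ_1 ≠ μ_2 (Welch's two-sample t-test, two-sided).
t = (x̄_1 − x̄_2)/√(s_1²/n_1 + s_2²/n_2) = (2687 − 2582)/√(300.9²/40 + 580.7²/32) = 0.928
Welch–Satterthwaite df ≈ 44.13
Two-sided p-value ≈ 0.358
Since p ≈ 0.358 > α = 0.05, fail to reject H0; the data do not provide sufficient evidence against H0.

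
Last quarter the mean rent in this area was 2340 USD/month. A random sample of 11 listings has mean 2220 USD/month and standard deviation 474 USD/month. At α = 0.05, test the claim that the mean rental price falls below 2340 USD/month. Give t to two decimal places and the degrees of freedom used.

H0: μ = 2340; H1: μ < 2340 (one-sample t-test, left-tailed).
t = (x̄ − μ₀)/(s/√n) = (2220 − 2340)/(474/√11) = -0.84
df = n − 1 = 10
p-value = P(T ≤ -0.84) ≈ 0.210
Since p ≈ 0.210 > α = 0.05, fail to reject H0; the evidence is not statistically significant.

t = -0.84, df = 10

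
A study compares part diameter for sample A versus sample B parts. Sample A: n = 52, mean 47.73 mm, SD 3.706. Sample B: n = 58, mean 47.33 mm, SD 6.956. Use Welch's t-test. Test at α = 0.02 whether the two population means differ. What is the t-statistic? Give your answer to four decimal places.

Let group 1 = sample A, group 2 = sample B. H0: μ_1 = μ_2; H1: μ_1 ≠ μ_2 (Welch's two-sample t-test, two-sided).
t = (x̄_1 − x̄_2)/√(s_1²/n_1 + s_2²/n_2) = (47.73 − 47.33)/√(3.706²/52 + 6.956²/58) = 0.3817
Welch–Satterthwaite df ≈ 88.85
Two-sided p-value ≈ 0.704
Since p ≈ 0.704 > α = 0.02, fail to reject H0; the evidence is not statistically significant.

0.3817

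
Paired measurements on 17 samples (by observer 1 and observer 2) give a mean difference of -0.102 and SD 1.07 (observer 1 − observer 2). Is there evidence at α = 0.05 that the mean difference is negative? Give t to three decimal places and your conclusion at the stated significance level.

t = -0.393; fail to reject H0

H0: μ_d = 0; H1: μ_d < 0 (paired t-test on the differences, left-tailed).
t = d̄/(s_d/√n) = -0.102/(1.07/√17) = -0.393
df = n − 1 = 16
p-value = P(T ≤ -0.393) ≈ 0.350
Since p ≈ 0.350 > α = 0.05, fail to reject H0; the evidence is not statistically significant.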